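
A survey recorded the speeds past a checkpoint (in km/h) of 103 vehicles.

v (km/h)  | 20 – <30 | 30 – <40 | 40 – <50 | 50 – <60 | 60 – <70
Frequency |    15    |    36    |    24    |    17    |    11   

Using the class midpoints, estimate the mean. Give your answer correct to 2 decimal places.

Midpoints: 25, 35, 45, 55, 65
Σfm = 15×25 + 36×35 + 24×45 + 17×55 + 11×65 = 4365
n = Σf = 103
Mean = 4365 / 103 = 42.3786

42.38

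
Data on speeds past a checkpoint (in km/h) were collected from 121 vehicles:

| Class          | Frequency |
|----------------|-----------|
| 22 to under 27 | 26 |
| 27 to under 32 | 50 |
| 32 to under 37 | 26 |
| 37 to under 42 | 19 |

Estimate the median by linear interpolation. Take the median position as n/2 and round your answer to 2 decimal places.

Cumulative frequencies: 26, 76, 102, 121
n = 121; position = n/2 = 60.5.
This falls in the class 27 to under 32: L = 27, F = 26, f = 50, h = 5.
Median ≈ 27 + ((60.5 − 26) / 50) × 5 = 30.4500

30.45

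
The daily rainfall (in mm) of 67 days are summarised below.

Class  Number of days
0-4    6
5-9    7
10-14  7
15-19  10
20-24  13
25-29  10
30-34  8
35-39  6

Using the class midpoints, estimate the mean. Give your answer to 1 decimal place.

Midpoints: 2, 7, 12, 17, 22, 27, 32, 37
Σfm = 6×2 + 7×7 + 7×12 + 10×17 + 13×22 + 10×27 + 8×32 + 6×37 = 1349
n = Σf = 67
Mean = 1349 / 67 = 20.1343

20.1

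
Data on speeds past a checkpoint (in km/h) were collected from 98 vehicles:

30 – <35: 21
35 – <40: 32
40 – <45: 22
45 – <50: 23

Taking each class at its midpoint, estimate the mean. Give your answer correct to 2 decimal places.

Midpoints: 32.5, 37.5, 42.5, 47.5
Σfm = 21×32.5 + 32×37.5 + 22×42.5 + 23×47.5 = 3910
n = Σf = 98
Mean = 3910 / 98 = 39.8980

39.90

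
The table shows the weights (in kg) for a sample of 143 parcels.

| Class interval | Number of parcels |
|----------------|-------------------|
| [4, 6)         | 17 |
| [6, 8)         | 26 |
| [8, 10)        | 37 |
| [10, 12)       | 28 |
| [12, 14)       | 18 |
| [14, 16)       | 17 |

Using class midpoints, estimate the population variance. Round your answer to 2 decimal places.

9.11

Midpoints: 5, 7, 9, 11, 13, 15
n = 143, Σfm = 1397, mean = 9.7692
Σfm² = 14951
Σf(m − x̄)² = Σfm² − (Σfm)²/n = 14951 − 1397²/143 = 1303.3846
Population variance = 1303.3846 / 143 = 9.1146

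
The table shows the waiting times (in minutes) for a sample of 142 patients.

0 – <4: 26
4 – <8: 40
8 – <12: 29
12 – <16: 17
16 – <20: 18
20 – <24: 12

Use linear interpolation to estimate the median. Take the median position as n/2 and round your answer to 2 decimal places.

Cumulative frequencies: 26, 66, 95, 112, 130, 142
n = 142; position = n/2 = 71.
This falls in the class 8 – <12: L = 8, F = 66, f = 29, h = 4.
Median ≈ 8 + ((71 − 66) / 29) × 4 = 8.6897

8.69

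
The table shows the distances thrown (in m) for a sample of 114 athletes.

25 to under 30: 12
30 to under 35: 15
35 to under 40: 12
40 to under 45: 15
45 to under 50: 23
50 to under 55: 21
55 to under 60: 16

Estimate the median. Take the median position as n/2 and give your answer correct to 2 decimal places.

Cumulative frequencies: 12, 27, 39, 54, 77, 98, 114
n = 114; position = n/2 = 57.
This falls in the class 45 to under 50: L = 45, F = 54, f = 23, h = 5.
Median ≈ 45 + ((57 − 54) / 23) × 5 = 45.6522

45.65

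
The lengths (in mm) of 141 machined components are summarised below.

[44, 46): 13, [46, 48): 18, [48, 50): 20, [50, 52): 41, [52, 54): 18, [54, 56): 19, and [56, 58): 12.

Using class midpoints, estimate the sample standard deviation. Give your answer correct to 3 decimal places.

3.427

Midpoints: 45, 47, 49, 51, 53, 55, 57
n = 141, Σfm = 7185, mean = 50.9574
Σfm² = 367773
Σf(m − x̄)² = Σfm² − (Σfm)²/n = 367773 − 7185²/141 = 1643.7447
Sample variance = 1643.7447 / 140 = 11.7410
Standard deviation = √11.7410 = 3.4265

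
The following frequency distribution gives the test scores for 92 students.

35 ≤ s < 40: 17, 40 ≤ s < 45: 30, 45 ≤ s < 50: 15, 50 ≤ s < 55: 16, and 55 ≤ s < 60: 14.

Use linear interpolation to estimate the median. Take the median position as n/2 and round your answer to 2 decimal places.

44.83

Cumulative frequencies: 17, 47, 62, 78, 92
n = 92; position = n/2 = 46.
This falls in the class 40 ≤ s < 45: L = 40, F = 17, f = 30, h = 5.
Median ≈ 40 + ((46 − 17) / 30) × 5 = 44.8333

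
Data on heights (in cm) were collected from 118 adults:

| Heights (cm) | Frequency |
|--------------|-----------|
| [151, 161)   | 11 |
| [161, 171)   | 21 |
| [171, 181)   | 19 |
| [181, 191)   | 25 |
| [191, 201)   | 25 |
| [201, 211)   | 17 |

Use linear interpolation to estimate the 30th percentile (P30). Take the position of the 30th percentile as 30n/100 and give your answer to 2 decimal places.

Cumulative frequencies: 11, 32, 51, 76, 101, 118
n = 118; position = 30n/100 = 35.4.
This falls in the class [171, 181): L = 171, F = 32, f = 19, h = 10.
30th percentile ≈ 171 + ((35.4 − 32) / 19) × 10 = 172.7895

172.79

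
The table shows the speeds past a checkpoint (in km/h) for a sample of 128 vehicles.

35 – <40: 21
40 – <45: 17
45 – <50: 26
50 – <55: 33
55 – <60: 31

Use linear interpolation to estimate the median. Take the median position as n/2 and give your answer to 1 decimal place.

Cumulative frequencies: 21, 38, 64, 97, 128
n = 128; position = n/2 = 64.
This falls in the class 45 – <50: L = 45, F = 38, f = 26, h = 5.
Median ≈ 45 + ((64 − 38) / 26) × 5 = 50.0000

50.0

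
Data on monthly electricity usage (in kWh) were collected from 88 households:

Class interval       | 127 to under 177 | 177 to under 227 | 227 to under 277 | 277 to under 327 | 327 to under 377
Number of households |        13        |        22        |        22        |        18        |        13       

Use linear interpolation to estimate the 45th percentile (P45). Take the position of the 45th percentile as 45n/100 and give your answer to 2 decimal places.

Cumulative frequencies: 13, 35, 57, 75, 88
n = 88; position = 45n/100 = 39.6.
This falls in the class 227 to under 277: L = 227, F = 35, f = 22, h = 50.
45th percentile ≈ 227 + ((39.6 − 35) / 22) × 50 = 237.4545

237.45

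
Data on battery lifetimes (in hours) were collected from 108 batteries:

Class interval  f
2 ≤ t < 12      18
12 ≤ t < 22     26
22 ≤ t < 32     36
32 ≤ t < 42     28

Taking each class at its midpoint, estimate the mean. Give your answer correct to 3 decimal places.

23.852

Midpoints: 7, 17, 27, 37
Σfm = 18×7 + 26×17 + 36×27 + 28×37 = 2576
n = Σf = 108
Mean = 2576 / 108 = 23.8519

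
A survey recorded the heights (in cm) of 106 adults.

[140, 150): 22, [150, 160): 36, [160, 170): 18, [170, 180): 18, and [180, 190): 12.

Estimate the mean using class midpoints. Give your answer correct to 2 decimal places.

161.42

Midpoints: 145, 155, 165, 175, 185
Σfm = 22×145 + 36×155 + 18×165 + 18×175 + 12×185 = 17110
n = Σf = 106
Mean = 17110 / 106 = 161.4151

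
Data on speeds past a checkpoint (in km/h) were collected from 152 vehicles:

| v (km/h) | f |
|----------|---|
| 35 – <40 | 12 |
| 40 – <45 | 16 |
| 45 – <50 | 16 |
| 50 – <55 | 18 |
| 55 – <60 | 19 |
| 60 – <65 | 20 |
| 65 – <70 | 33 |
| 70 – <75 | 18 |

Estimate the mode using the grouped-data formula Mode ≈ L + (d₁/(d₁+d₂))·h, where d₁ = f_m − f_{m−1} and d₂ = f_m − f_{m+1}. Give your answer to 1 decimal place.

67.3

Modal class: 65 – <70 (highest frequency 33).
d₁ = 33 − 20 = 13, d₂ = 33 − 18 = 15
Mode ≈ 65 + (13/(13+15)) × 5 = 65 + 2.3214 = 67.3214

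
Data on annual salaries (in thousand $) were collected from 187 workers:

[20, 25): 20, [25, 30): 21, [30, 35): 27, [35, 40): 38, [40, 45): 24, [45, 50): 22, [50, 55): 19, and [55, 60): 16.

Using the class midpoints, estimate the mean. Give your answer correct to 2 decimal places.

39.10

Midpoints: 22.5, 27.5, 32.5, 37.5, 42.5, 47.5, 52.5, 57.5
Σfm = 20×22.5 + 21×27.5 + 27×32.5 + 38×37.5 + 24×42.5 + 22×47.5 + 19×52.5 + 16×57.5 = 7312.5
n = Σf = 187
Mean = 7312.5 / 187 = 39.1043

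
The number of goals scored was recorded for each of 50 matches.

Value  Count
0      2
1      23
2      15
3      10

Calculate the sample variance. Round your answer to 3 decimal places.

0.719

Values: 0, 1, 2, 3
n = 50, Σfx = 83, mean = 1.6600
Σfx² = 173
Σf(x − x̄)² = Σfx² − (Σfx)²/n = 173 − 83²/50 = 35.2200
Sample variance = 35.2200 / 49 = 0.7188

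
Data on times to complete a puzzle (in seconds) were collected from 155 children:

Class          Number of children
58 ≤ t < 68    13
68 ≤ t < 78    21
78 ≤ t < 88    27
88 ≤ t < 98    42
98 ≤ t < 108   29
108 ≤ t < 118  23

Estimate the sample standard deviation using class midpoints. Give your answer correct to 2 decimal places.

Midpoints: 63, 73, 83, 93, 103, 113
n = 155, Σfm = 14085, mean = 90.8710
Σfm² = 1314115
Σf(m − x̄)² = Σfm² − (Σfm)²/n = 1314115 − 14085²/155 = 34197.4194
Sample variance = 34197.4194 / 154 = 222.0612
Standard deviation = √222.0612 = 14.9017

14.90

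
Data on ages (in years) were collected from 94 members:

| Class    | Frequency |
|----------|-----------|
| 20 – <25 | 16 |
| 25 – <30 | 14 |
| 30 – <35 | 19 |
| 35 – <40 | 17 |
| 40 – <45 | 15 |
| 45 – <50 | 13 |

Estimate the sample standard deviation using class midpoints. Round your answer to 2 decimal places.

Midpoints: 22.5, 27.5, 32.5, 37.5, 42.5, 47.5
n = 94, Σfm = 3255, mean = 34.6277
Σfm² = 119087.5
Σf(m − x̄)² = Σfm² − (Σfm)²/n = 119087.5 − 3255²/94 = 6374.4681
Sample variance = 6374.4681 / 93 = 68.5427
Standard deviation = √68.5427 = 8.2790

8.28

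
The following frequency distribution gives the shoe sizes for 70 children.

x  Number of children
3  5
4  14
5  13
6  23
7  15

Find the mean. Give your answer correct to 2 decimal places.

Values: 3, 4, 5, 6, 7
Σfx = 5×3 + 14×4 + 13×5 + 23×6 + 15×7 = 379
n = Σf = 70
Mean = 379 / 70 = 5.4143

5.41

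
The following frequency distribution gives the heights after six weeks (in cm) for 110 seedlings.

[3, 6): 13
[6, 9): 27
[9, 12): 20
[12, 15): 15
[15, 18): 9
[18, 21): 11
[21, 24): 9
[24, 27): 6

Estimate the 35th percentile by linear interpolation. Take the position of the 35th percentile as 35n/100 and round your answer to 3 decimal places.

Cumulative frequencies: 13, 40, 60, 75, 84, 95, 104, 110
n = 110; position = 35n/100 = 38.5.
This falls in the class [6, 9): L = 6, F = 13, f = 27, h = 3.
35th percentile ≈ 6 + ((38.5 − 13) / 27) × 3 = 8.8333

8.833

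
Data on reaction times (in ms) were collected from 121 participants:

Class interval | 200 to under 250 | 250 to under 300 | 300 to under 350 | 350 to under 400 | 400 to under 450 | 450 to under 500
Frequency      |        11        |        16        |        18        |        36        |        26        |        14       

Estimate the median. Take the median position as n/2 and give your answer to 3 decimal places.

Cumulative frequencies: 11, 27, 45, 81, 107, 121
n = 121; position = n/2 = 60.5.
This falls in the class 350 to under 400: L = 350, F = 45, f = 36, h = 50.
Median ≈ 350 + ((60.5 − 45) / 36) × 50 = 371.5278

371.528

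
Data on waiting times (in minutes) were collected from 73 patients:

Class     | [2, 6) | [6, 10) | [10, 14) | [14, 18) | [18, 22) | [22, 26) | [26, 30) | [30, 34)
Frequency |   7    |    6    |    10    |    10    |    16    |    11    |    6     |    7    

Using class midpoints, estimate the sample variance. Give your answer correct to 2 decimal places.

Midpoints: 4, 8, 12, 16, 20, 24, 28, 32
n = 73, Σfm = 1332, mean = 18.2466
Σfm² = 29104
Σf(m − x̄)² = Σfm² − (Σfm)²/n = 29104 − 1332²/73 = 4799.5616
Sample variance = 4799.5616 / 72 = 66.6606

66.66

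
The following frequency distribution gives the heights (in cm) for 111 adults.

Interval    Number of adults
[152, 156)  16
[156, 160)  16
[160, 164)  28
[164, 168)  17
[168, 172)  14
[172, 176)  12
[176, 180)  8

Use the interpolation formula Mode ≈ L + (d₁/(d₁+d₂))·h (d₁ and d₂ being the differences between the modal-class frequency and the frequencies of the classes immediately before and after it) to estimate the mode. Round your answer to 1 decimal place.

162.1

Modal class: [160, 164) (highest frequency 28).
d₁ = 28 − 16 = 12, d₂ = 28 − 17 = 11
Mode ≈ 160 + (12/(12+11)) × 4 = 160 + 2.0870 = 162.0870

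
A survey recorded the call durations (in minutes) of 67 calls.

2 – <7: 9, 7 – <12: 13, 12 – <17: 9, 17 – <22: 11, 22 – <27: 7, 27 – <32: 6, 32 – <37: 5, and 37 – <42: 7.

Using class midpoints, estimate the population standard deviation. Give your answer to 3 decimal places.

Midpoints: 4.5, 9.5, 14.5, 19.5, 24.5, 29.5, 34.5, 39.5
n = 67, Σfm = 1306.5, mean = 19.5000
Σfm² = 33726.75
Σf(m − x̄)² = Σfm² − (Σfm)²/n = 33726.75 − 1306.5²/67 = 8250.0000
Population variance = 8250.0000 / 67 = 123.1343
Standard deviation = √123.1343 = 11.0966

11.097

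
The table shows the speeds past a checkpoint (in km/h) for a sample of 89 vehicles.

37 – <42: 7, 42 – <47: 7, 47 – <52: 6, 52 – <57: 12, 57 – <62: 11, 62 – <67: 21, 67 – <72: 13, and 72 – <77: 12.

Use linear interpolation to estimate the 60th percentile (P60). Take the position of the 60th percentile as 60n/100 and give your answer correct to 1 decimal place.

64.5

Cumulative frequencies: 7, 14, 20, 32, 43, 64, 77, 89
n = 89; position = 60n/100 = 53.4.
This falls in the class 62 – <67: L = 62, F = 43, f = 21, h = 5.
60th percentile ≈ 62 + ((53.4 − 43) / 21) × 5 = 64.4762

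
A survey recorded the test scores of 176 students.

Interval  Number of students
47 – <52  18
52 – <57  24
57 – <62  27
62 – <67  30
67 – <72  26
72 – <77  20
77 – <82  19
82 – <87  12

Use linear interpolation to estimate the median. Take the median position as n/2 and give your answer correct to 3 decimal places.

Cumulative frequencies: 18, 42, 69, 99, 125, 145, 164, 176
n = 176; position = n/2 = 88.
This falls in the class 62 – <67: L = 62, F = 69, f = 30, h = 5.
Median ≈ 62 + ((88 − 69) / 30) × 5 = 65.1667

65.167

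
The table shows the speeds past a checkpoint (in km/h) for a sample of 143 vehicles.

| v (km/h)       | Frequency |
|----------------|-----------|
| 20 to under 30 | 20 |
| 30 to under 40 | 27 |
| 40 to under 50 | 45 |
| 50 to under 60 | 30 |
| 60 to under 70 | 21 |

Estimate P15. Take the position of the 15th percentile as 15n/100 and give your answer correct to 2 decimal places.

30.54

Cumulative frequencies: 20, 47, 92, 122, 143
n = 143; position = 15n/100 = 21.45.
This falls in the class 30 to under 40: L = 30, F = 20, f = 27, h = 10.
15th percentile ≈ 30 + ((21.45 − 20) / 27) × 10 = 30.5370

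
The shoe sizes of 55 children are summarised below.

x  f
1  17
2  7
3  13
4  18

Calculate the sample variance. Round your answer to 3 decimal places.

1.544

Values: 1, 2, 3, 4
n = 55, Σfx = 142, mean = 2.5818
Σfx² = 450
Σf(x − x̄)² = Σfx² − (Σfx)²/n = 450 − 142²/55 = 83.3818
Sample variance = 83.3818 / 54 = 1.5441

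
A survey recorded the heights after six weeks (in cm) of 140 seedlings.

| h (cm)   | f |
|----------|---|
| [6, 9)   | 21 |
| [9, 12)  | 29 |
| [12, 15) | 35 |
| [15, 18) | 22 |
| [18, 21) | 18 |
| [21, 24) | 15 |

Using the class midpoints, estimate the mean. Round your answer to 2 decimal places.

14.19

Midpoints: 7.5, 10.5, 13.5, 16.5, 19.5, 22.5
Σfm = 21×7.5 + 29×10.5 + 35×13.5 + 22×16.5 + 18×19.5 + 15×22.5 = 1986
n = Σf = 140
Mean = 1986 / 140 = 14.1857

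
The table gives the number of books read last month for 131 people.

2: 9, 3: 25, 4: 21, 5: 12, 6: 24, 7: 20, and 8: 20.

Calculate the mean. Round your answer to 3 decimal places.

5.198

Values: 2, 3, 4, 5, 6, 7, 8
Σfx = 9×2 + 25×3 + 21×4 + 12×5 + 24×6 + 20×7 + 20×8 = 681
n = Σf = 131
Mean = 681 / 131 = 5.1985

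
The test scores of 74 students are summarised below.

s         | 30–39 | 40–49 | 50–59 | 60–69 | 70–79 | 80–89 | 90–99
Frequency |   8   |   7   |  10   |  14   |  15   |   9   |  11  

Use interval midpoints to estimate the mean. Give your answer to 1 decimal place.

66.9

Midpoints: 34.5, 44.5, 54.5, 64.5, 74.5, 84.5, 94.5
Σfm = 8×34.5 + 7×44.5 + 10×54.5 + 14×64.5 + 15×74.5 + 9×84.5 + 11×94.5 = 4953
n = Σf = 74
Mean = 4953 / 74 = 66.9324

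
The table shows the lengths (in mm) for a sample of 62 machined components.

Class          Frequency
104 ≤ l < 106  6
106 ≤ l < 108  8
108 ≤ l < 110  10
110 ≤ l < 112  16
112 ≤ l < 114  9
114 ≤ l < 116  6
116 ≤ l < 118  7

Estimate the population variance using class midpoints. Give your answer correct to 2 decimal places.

12.38

Midpoints: 105, 107, 109, 111, 113, 115, 117
n = 62, Σfm = 6878, mean = 110.9355
Σfm² = 763782
Σf(m − x̄)² = Σfm² − (Σfm)²/n = 763782 − 6878²/62 = 767.7419
Population variance = 767.7419 / 62 = 12.3829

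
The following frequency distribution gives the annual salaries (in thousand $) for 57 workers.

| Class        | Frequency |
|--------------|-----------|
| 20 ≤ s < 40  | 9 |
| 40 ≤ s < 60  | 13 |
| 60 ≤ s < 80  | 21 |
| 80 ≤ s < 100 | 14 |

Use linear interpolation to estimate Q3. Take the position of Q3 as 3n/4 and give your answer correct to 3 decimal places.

Cumulative frequencies: 9, 22, 43, 57
n = 57; position = 3n/4 = 42.75.
This falls in the class 60 ≤ s < 80: L = 60, F = 22, f = 21, h = 20.
Upper quartile ≈ 60 + ((42.75 − 22) / 21) × 20 = 79.7619

79.762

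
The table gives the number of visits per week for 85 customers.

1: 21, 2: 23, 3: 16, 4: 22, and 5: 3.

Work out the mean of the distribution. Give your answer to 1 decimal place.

2.6

Values: 1, 2, 3, 4, 5
Σfx = 21×1 + 23×2 + 16×3 + 22×4 + 3×5 = 218
n = Σf = 85
Mean = 218 / 85 = 2.5647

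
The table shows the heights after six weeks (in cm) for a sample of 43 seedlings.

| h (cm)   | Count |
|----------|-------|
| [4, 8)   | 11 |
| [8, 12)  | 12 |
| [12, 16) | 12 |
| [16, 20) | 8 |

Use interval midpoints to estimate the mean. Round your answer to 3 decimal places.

Midpoints: 6, 10, 14, 18
Σfm = 11×6 + 12×10 + 12×14 + 8×18 = 498
n = Σf = 43
Mean = 498 / 43 = 11.5814

11.581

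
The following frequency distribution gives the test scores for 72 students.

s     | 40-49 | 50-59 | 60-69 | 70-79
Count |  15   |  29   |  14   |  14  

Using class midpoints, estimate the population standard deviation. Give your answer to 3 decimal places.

Midpoints: 44.5, 54.5, 64.5, 74.5
n = 72, Σfm = 4194, mean = 58.2500
Σfm² = 251788
Σf(m − x̄)² = Σfm² − (Σfm)²/n = 251788 − 4194²/72 = 7487.5000
Population variance = 7487.5000 / 72 = 103.9931
Standard deviation = √103.9931 = 10.1977

10.198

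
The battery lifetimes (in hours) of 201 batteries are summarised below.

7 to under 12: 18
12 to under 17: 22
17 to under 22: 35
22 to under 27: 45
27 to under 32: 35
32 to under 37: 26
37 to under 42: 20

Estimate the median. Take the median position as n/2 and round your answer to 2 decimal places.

Cumulative frequencies: 18, 40, 75, 120, 155, 181, 201
n = 201; position = n/2 = 100.5.
This falls in the class 22 to under 27: L = 22, F = 75, f = 45, h = 5.
Median ≈ 22 + ((100.5 − 75) / 45) × 5 = 24.8333

24.83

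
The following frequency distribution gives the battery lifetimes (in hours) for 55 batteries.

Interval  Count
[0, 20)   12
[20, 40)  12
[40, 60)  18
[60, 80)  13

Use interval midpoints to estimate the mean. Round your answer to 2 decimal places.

Midpoints: 10, 30, 50, 70
Σfm = 12×10 + 12×30 + 18×50 + 13×70 = 2290
n = Σf = 55
Mean = 2290 / 55 = 41.6364

41.64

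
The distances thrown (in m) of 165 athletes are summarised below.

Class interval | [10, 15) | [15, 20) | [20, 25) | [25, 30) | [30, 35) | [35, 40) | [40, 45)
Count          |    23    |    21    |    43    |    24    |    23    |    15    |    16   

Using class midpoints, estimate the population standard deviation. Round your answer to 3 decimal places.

9.079

Midpoints: 12.5, 17.5, 22.5, 27.5, 32.5, 37.5, 42.5
n = 165, Σfm = 4272.5, mean = 25.8939
Σfm² = 124231.25
Σf(m − x̄)² = Σfm² − (Σfm)²/n = 124231.25 − 4272.5²/165 = 13599.3939
Population variance = 13599.3939 / 165 = 82.4206
Standard deviation = √82.4206 = 9.0786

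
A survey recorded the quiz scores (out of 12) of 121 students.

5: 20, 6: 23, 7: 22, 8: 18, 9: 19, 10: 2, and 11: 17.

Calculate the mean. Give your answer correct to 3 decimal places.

7.554

Values: 5, 6, 7, 8, 9, 10, 11
Σfx = 20×5 + 23×6 + 22×7 + 18×8 + 19×9 + 2×10 + 17×11 = 914
n = Σf = 121
Mean = 914 / 121 = 7.5537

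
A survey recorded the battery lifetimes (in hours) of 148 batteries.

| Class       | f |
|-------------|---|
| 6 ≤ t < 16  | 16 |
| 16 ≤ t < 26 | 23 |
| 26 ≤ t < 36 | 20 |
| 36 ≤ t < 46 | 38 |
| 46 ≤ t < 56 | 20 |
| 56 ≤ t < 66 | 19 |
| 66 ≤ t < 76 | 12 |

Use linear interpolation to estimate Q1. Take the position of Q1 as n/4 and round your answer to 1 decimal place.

25.1

Cumulative frequencies: 16, 39, 59, 97, 117, 136, 148
n = 148; position = n/4 = 37.
This falls in the class 16 ≤ t < 26: L = 16, F = 16, f = 23, h = 10.
Lower quartile ≈ 16 + ((37 − 16) / 23) × 10 = 25.1304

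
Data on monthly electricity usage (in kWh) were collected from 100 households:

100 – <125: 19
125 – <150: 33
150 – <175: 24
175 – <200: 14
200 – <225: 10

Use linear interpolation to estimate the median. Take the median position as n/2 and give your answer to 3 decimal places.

Cumulative frequencies: 19, 52, 76, 90, 100
n = 100; position = n/2 = 50.
This falls in the class 125 – <150: L = 125, F = 19, f = 33, h = 25.
Median ≈ 125 + ((50 − 19) / 33) × 25 = 148.4848

148.485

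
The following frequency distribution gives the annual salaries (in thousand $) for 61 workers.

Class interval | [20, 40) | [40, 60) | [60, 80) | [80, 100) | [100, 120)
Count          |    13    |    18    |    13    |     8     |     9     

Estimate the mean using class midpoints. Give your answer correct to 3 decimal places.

64.098

Midpoints: 30, 50, 70, 90, 110
Σfm = 13×30 + 18×50 + 13×70 + 8×90 + 9×110 = 3910
n = Σf = 61
Mean = 3910 / 61 = 64.0984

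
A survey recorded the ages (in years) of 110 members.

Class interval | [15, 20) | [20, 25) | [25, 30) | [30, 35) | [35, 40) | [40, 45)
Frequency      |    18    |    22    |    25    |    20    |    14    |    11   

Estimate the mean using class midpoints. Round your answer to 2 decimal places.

Midpoints: 17.5, 22.5, 27.5, 32.5, 37.5, 42.5
Σfm = 18×17.5 + 22×22.5 + 25×27.5 + 20×32.5 + 14×37.5 + 11×42.5 = 3140
n = Σf = 110
Mean = 3140 / 110 = 28.5455

28.55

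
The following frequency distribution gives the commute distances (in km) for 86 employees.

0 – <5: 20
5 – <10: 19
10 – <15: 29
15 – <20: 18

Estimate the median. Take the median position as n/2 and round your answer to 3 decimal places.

Cumulative frequencies: 20, 39, 68, 86
n = 86; position = n/2 = 43.
This falls in the class 10 – <15: L = 10, F = 39, f = 29, h = 5.
Median ≈ 10 + ((43 − 39) / 29) × 5 = 10.6897

10.690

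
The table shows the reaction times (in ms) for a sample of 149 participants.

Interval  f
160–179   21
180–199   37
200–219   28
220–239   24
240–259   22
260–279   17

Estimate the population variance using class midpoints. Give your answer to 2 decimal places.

1007.41

Midpoints: 169.5, 189.5, 209.5, 229.5, 249.5, 269.5
n = 149, Σfm = 32015.5, mean = 214.8691
Σfm² = 7029247.25
Σf(m − x̄)² = Σfm² − (Σfm)²/n = 7029247.25 − 32015.5²/149 = 150104.6980
Population variance = 150104.6980 / 149 = 1007.4141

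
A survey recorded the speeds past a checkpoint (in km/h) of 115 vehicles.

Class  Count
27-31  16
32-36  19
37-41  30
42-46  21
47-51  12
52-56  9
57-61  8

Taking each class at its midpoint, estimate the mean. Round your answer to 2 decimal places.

Midpoints: 29, 34, 39, 44, 49, 54, 59
Σfm = 16×29 + 19×34 + 30×39 + 21×44 + 12×49 + 9×54 + 8×59 = 4750
n = Σf = 115
Mean = 4750 / 115 = 41.3043

41.30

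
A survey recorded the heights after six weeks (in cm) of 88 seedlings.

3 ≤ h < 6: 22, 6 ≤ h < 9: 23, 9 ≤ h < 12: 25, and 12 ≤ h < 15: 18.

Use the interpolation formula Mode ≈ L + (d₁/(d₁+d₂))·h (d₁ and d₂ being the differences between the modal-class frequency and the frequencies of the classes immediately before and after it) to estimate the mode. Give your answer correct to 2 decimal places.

Modal class: 9 ≤ h < 12 (highest frequency 25).
d₁ = 25 − 23 = 2, d₂ = 25 − 18 = 7
Mode ≈ 9 + (2/(2+7)) × 3 = 9 + 0.6667 = 9.6667

9.67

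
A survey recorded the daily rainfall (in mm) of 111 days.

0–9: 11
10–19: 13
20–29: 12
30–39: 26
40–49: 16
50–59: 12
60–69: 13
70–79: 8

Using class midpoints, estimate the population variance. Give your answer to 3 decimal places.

Midpoints: 4.5, 14.5, 24.5, 34.5, 44.5, 54.5, 64.5, 74.5
n = 111, Σfm = 4229.5, mean = 38.1036
Σfm² = 206917.75
Σf(m − x̄)² = Σfm² − (Σfm)²/n = 206917.75 − 4229.5²/111 = 45758.5586
Population variance = 45758.5586 / 111 = 412.2393

412.239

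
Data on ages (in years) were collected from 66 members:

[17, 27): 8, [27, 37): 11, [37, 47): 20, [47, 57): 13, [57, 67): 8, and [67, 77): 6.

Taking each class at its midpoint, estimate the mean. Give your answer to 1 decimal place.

45.0

Midpoints: 22, 32, 42, 52, 62, 72
Σfm = 8×22 + 11×32 + 20×42 + 13×52 + 8×62 + 6×72 = 2972
n = Σf = 66
Mean = 2972 / 66 = 45.0303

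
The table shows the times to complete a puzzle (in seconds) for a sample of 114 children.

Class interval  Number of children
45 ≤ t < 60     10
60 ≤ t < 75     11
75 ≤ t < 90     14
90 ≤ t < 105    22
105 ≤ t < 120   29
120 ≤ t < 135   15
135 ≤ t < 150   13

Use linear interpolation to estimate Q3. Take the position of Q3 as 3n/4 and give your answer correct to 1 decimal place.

Cumulative frequencies: 10, 21, 35, 57, 86, 101, 114
n = 114; position = 3n/4 = 85.5.
This falls in the class 105 ≤ t < 120: L = 105, F = 57, f = 29, h = 15.
Upper quartile ≈ 105 + ((85.5 − 57) / 29) × 15 = 119.7414

119.7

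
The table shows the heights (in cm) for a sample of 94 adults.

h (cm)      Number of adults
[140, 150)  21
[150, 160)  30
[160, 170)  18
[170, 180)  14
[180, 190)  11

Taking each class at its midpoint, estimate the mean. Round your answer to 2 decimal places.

Midpoints: 145, 155, 165, 175, 185
Σfm = 21×145 + 30×155 + 18×165 + 14×175 + 11×185 = 15150
n = Σf = 94
Mean = 15150 / 94 = 161.1702

161.17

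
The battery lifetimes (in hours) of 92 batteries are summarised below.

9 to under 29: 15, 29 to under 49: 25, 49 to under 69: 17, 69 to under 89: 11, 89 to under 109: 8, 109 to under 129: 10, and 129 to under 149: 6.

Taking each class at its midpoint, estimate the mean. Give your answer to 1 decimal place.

Midpoints: 19, 39, 59, 79, 99, 119, 139
Σfm = 15×19 + 25×39 + 17×59 + 11×79 + 8×99 + 10×119 + 6×139 = 5948
n = Σf = 92
Mean = 5948 / 92 = 64.6522

64.7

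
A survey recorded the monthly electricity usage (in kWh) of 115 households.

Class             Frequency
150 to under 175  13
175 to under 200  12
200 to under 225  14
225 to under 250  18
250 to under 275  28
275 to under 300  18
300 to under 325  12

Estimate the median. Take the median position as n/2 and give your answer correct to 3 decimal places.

Cumulative frequencies: 13, 25, 39, 57, 85, 103, 115
n = 115; position = n/2 = 57.5.
This falls in the class 250 to under 275: L = 250, F = 57, f = 28, h = 25.
Median ≈ 250 + ((57.5 − 57) / 28) × 25 = 250.4464

250.446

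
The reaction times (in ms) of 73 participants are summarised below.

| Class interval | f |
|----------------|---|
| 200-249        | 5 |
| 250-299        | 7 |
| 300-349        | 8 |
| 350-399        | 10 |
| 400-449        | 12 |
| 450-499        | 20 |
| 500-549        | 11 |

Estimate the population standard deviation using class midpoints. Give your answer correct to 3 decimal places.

Midpoints: 224.5, 274.5, 324.5, 374.5, 424.5, 474.5, 524.5
n = 73, Σfm = 29738.5, mean = 407.3767
Σfm² = 12715868.25
Σf(m − x̄)² = Σfm² − (Σfm)²/n = 12715868.25 − 29738.5²/73 = 601095.8904
Population variance = 601095.8904 / 73 = 8234.1903
Standard deviation = √8234.1903 = 90.7424

90.742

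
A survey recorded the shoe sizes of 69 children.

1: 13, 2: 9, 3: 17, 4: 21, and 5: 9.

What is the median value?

Cumulative frequencies: 13, 22, 39, 60, 69
n = 69, so the median is the value in position (n+1)/2 = 35.
Position 35 falls at value 3.

3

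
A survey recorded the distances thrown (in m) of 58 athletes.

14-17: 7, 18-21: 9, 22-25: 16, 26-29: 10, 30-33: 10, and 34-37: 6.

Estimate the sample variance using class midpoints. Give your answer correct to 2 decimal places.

Midpoints: 15.5, 19.5, 23.5, 27.5, 31.5, 35.5
n = 58, Σfm = 1463, mean = 25.2241
Σfm² = 38986.5
Σf(m − x̄)² = Σfm² − (Σfm)²/n = 38986.5 − 1463²/58 = 2083.5862
Sample variance = 2083.5862 / 57 = 36.5541

36.55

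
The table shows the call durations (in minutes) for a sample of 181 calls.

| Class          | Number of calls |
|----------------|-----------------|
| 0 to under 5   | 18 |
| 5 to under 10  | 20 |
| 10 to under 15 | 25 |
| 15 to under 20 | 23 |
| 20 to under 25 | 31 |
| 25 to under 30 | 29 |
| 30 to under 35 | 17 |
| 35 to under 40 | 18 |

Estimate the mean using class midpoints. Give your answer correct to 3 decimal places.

Midpoints: 2.5, 7.5, 12.5, 17.5, 22.5, 27.5, 32.5, 37.5
Σfm = 18×2.5 + 20×7.5 + 25×12.5 + 23×17.5 + 31×22.5 + 29×27.5 + 17×32.5 + 18×37.5 = 3632.5
n = Σf = 181
Mean = 3632.5 / 181 = 20.0691

20.069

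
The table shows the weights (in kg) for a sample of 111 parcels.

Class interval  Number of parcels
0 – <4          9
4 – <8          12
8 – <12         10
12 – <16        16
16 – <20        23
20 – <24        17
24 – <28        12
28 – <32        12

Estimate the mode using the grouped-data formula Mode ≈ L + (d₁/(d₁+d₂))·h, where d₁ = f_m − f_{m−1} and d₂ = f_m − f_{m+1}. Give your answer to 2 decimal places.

18.15

Modal class: 16 – <20 (highest frequency 23).
d₁ = 23 − 16 = 7, d₂ = 23 − 17 = 6
Mode ≈ 16 + (7/(7+6)) × 4 = 16 + 2.1538 = 18.1538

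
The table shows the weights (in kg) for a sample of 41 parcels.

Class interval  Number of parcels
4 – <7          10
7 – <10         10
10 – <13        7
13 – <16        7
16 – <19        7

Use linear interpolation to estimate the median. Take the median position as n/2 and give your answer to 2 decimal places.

Cumulative frequencies: 10, 20, 27, 34, 41
n = 41; position = n/2 = 20.5.
This falls in the class 10 – <13: L = 10, F = 20, f = 7, h = 3.
Median ≈ 10 + ((20.5 − 20) / 7) × 3 = 10.2143

10.21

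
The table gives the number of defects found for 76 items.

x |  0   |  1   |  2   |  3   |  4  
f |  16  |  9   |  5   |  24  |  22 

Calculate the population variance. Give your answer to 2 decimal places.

Values: 0, 1, 2, 3, 4
n = 76, Σfx = 179, mean = 2.3553
Σfx² = 597
Σf(x − x̄)² = Σfx² − (Σfx)²/n = 597 − 179²/76 = 175.4079
Population variance = 175.4079 / 76 = 2.3080

2.31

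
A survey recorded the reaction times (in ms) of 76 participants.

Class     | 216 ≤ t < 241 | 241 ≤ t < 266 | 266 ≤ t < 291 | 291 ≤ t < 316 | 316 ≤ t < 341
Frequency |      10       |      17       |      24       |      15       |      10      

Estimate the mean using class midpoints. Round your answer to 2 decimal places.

277.84

Midpoints: 228.5, 253.5, 278.5, 303.5, 328.5
Σfm = 10×228.5 + 17×253.5 + 24×278.5 + 15×303.5 + 10×328.5 = 21116
n = Σf = 76
Mean = 21116 / 76 = 277.8421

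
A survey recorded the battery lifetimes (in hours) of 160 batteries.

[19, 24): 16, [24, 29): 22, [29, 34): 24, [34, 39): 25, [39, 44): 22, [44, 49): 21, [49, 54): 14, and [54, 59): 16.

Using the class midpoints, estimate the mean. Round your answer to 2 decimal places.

38.19

Midpoints: 21.5, 26.5, 31.5, 36.5, 41.5, 46.5, 51.5, 56.5
Σfm = 16×21.5 + 22×26.5 + 24×31.5 + 25×36.5 + 22×41.5 + 21×46.5 + 14×51.5 + 16×56.5 = 6110
n = Σf = 160
Mean = 6110 / 160 = 38.1875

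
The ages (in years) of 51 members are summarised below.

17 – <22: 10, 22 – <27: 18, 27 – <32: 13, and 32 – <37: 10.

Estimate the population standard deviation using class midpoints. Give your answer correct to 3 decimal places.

Midpoints: 19.5, 24.5, 29.5, 34.5
n = 51, Σfm = 1364.5, mean = 26.7549
Σfm² = 37822.75
Σf(m − x̄)² = Σfm² − (Σfm)²/n = 37822.75 − 1364.5²/51 = 1315.6863
Population variance = 1315.6863 / 51 = 25.7978
Standard deviation = √25.7978 = 5.0792

5.079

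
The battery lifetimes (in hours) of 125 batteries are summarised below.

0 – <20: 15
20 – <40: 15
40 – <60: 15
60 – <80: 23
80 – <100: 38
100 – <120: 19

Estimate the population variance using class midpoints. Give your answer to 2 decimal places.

1031.78

Midpoints: 10, 30, 50, 70, 90, 110
n = 125, Σfm = 8470, mean = 67.7600
Σfm² = 702900
Σf(m − x̄)² = Σfm² − (Σfm)²/n = 702900 − 8470²/125 = 128972.8000
Population variance = 128972.8000 / 125 = 1031.7824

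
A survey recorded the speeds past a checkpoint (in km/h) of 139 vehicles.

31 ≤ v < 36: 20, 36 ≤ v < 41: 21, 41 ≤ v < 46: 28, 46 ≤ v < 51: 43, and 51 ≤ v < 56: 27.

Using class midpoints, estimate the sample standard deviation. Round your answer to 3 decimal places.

Midpoints: 33.5, 38.5, 43.5, 48.5, 53.5
n = 139, Σfm = 6226.5, mean = 44.7950
Σfm² = 284982.75
Σf(m − x̄)² = Σfm² − (Σfm)²/n = 284982.75 − 6226.5²/139 = 6066.9065
Sample variance = 6066.9065 / 138 = 43.9631
Standard deviation = √43.9631 = 6.6305

6.630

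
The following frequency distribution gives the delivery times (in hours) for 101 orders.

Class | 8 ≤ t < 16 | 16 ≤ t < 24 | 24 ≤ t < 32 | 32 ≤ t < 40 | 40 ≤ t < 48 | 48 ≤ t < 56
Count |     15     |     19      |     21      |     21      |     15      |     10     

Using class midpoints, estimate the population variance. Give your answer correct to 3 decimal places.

Midpoints: 12, 20, 28, 36, 44, 52
n = 101, Σfm = 3084, mean = 30.5347
Σfm² = 109520
Σf(m − x̄)² = Σfm² − (Σfm)²/n = 109520 − 3084²/101 = 15351.1287
Population variance = 15351.1287 / 101 = 151.9914

151.991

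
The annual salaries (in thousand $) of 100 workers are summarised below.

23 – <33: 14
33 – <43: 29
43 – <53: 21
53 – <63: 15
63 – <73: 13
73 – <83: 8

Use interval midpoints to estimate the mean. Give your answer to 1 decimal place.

48.8

Midpoints: 28, 38, 48, 58, 68, 78
Σfm = 14×28 + 29×38 + 21×48 + 15×58 + 13×68 + 8×78 = 4880
n = Σf = 100
Mean = 4880 / 100 = 48.8000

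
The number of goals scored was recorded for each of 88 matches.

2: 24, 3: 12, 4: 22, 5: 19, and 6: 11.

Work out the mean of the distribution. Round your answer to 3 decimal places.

Values: 2, 3, 4, 5, 6
Σfx = 24×2 + 12×3 + 22×4 + 19×5 + 11×6 = 333
n = Σf = 88
Mean = 333 / 88 = 3.7841

3.784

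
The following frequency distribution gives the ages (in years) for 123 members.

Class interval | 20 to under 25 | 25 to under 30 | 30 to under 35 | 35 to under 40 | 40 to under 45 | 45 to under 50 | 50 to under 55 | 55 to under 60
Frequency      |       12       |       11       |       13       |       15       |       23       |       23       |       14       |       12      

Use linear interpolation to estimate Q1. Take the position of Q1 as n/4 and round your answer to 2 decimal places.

32.98

Cumulative frequencies: 12, 23, 36, 51, 74, 97, 111, 123
n = 123; position = n/4 = 30.75.
This falls in the class 30 to under 35: L = 30, F = 23, f = 13, h = 5.
Lower quartile ≈ 30 + ((30.75 − 23) / 13) × 5 = 32.9808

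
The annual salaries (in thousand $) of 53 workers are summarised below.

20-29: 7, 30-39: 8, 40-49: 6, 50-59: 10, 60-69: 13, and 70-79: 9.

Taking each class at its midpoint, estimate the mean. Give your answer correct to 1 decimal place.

Midpoints: 24.5, 34.5, 44.5, 54.5, 64.5, 74.5
Σfm = 7×24.5 + 8×34.5 + 6×44.5 + 10×54.5 + 13×64.5 + 9×74.5 = 2768.5
n = Σf = 53
Mean = 2768.5 / 53 = 52.2358

52.2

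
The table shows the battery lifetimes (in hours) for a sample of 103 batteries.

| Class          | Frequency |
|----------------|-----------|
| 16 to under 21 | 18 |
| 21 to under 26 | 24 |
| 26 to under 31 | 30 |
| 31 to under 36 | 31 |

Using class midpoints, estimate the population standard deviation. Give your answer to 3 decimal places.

Midpoints: 18.5, 23.5, 28.5, 33.5
n = 103, Σfm = 2790.5, mean = 27.0922
Σfm² = 78571.75
Σf(m − x̄)² = Σfm² − (Σfm)²/n = 78571.75 − 2790.5²/103 = 2970.8738
Population variance = 2970.8738 / 103 = 28.8434
Standard deviation = √28.8434 = 5.3706

5.371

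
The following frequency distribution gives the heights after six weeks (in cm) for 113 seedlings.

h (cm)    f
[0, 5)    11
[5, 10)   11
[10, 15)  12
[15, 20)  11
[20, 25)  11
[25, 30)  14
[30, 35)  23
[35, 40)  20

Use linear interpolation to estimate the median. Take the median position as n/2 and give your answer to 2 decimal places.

25.18

Cumulative frequencies: 11, 22, 34, 45, 56, 70, 93, 113
n = 113; position = n/2 = 56.5.
This falls in the class [25, 30): L = 25, F = 56, f = 14, h = 5.
Median ≈ 25 + ((56.5 − 56) / 14) × 5 = 25.1786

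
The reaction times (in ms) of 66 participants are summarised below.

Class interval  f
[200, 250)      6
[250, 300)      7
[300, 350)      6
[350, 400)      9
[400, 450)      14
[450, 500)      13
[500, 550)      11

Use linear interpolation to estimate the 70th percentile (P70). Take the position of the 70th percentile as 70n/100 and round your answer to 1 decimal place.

466.2

Cumulative frequencies: 6, 13, 19, 28, 42, 55, 66
n = 66; position = 70n/100 = 46.2.
This falls in the class [450, 500): L = 450, F = 42, f = 13, h = 50.
70th percentile ≈ 450 + ((46.2 − 42) / 13) × 50 = 466.1538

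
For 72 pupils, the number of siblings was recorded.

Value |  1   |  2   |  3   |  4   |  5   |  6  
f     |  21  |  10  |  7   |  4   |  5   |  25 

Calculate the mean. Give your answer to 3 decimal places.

3.514

Values: 1, 2, 3, 4, 5, 6
Σfx = 21×1 + 10×2 + 7×3 + 4×4 + 5×5 + 25×6 = 253
n = Σf = 72
Mean = 253 / 72 = 3.5139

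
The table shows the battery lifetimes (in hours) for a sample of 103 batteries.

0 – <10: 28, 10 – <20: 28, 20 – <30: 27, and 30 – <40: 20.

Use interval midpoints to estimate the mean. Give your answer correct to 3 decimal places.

Midpoints: 5, 15, 25, 35
Σfm = 28×5 + 28×15 + 27×25 + 20×35 = 1935
n = Σf = 103
Mean = 1935 / 103 = 18.7864

18.786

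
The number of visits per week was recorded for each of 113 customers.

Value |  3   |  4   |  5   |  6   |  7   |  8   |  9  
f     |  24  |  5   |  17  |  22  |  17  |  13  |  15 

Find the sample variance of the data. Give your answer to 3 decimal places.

Values: 3, 4, 5, 6, 7, 8, 9
n = 113, Σfx = 667, mean = 5.9027
Σfx² = 4393
Σf(x − x̄)² = Σfx² − (Σfx)²/n = 4393 − 667²/113 = 455.9292
Sample variance = 455.9292 / 112 = 4.0708

4.071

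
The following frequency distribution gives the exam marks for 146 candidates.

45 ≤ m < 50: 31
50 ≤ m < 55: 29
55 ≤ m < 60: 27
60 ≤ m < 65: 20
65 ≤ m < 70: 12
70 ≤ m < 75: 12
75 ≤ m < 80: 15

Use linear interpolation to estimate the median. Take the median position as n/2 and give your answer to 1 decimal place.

Cumulative frequencies: 31, 60, 87, 107, 119, 131, 146
n = 146; position = n/2 = 73.
This falls in the class 55 ≤ m < 60: L = 55, F = 60, f = 27, h = 5.
Median ≈ 55 + ((73 − 60) / 27) × 5 = 57.4074

57.4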